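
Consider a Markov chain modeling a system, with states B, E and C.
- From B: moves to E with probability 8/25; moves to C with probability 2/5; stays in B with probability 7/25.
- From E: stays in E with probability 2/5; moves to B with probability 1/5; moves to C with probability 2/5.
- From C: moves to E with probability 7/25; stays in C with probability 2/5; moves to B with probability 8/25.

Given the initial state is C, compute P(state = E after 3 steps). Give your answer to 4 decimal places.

Propagate the distribution vector 3 steps from C.
After 0 steps: (0.0000, 0.0000, 1.0000)
After 1 step: (0.3200, 0.2800, 0.4000)
After 2 steps: (0.2736, 0.3264, 0.4000)
After 3 steps: (0.2699, 0.3301, 0.4000)
P(in E after 3 steps) = 0.3301

0.3301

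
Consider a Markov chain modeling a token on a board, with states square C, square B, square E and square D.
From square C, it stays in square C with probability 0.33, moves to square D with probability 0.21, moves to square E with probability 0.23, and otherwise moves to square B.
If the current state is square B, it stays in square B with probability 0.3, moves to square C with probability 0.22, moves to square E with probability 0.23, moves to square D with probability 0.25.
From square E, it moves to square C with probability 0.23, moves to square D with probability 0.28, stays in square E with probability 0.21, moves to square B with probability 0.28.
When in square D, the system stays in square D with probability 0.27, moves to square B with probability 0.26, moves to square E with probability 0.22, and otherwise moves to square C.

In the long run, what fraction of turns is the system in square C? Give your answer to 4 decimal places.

0.2582

Let the stationary distribution be π with π = πP and π_1 + π_2 + π_3 + π_4 = 1.
π_1 = 0.33·π_1 + 0.22·π_2 + 0.23·π_3 + 0.25·π_4
π_2 = 0.23·π_1 + 0.3·π_2 + 0.28·π_3 + 0.26·π_4
π_3 = 0.23·π_1 + 0.23·π_2 + 0.21·π_3 + 0.22·π_4
Solving with the normalization constraint gives π = (0.2582, 0.2674, 0.2230, 0.2514).
So the stationary probability of square C is 0.2582.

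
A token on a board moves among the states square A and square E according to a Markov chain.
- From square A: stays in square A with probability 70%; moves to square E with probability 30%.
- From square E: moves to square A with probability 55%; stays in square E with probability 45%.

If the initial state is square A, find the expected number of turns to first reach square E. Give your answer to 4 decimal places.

Let t(s) be the expected number of turns to first reach square E from state s, with t(square E) = 0. Conditioning on the first turn:
t(square A) = 1 + 0.7·t(square A)
Solving: t(square A) = 3.3333.
Expected turns from square A to square E: 3.3333.

3.3333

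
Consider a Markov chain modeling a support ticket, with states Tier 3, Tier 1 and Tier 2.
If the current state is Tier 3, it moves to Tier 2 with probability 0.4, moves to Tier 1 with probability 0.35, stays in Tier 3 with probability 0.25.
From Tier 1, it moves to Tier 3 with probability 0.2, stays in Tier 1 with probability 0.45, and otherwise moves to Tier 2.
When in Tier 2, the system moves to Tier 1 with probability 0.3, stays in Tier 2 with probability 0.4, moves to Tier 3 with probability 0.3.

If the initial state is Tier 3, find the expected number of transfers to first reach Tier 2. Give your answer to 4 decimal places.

2.6277

Let t(s) be the expected number of transfers to first reach Tier 2 from state s, with t(Tier 2) = 0. Conditioning on the first transfer:
t(Tier 3) = 1 + 0.25·t(Tier 3) + 0.35·t(Tier 1)
t(Tier 1) = 1 + 0.2·t(Tier 3) + 0.45·t(Tier 1)
Solving: t(Tier 3) = 2.6277, t(Tier 1) = 2.7737.
Expected transfers from Tier 3 to Tier 2: 2.6277.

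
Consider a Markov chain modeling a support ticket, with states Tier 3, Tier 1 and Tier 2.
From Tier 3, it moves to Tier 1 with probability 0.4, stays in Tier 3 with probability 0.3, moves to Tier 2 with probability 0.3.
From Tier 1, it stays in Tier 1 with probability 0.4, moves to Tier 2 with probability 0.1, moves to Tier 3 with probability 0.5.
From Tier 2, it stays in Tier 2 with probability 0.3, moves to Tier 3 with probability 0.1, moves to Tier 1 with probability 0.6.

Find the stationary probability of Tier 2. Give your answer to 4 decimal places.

0.2115

Let the stationary distribution be π with π = πP and π_1 + π_2 + π_3 = 1.
π_1 = 0.3·π_1 + 0.5·π_2 + 0.1·π_3
π_2 = 0.4·π_1 + 0.4·π_2 + 0.6·π_3
Solving with the normalization constraint gives π = (0.3462, 0.4423, 0.2115).
So the stationary probability of Tier 2 is 0.2115.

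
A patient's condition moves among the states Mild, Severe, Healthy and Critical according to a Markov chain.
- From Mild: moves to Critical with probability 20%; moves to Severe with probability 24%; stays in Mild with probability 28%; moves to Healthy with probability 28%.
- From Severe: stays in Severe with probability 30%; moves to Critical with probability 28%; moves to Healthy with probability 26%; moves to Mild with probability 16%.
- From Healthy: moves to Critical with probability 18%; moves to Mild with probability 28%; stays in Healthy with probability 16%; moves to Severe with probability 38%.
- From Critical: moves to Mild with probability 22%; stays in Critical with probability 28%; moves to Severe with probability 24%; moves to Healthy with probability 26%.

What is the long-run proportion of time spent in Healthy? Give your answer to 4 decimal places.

0.2406

Let the stationary distribution be π with π = πP and π_1 + π_2 + π_3 + π_4 = 1.
π_1 = 0.28·π_1 + 0.16·π_2 + 0.28·π_3 + 0.22·π_4
π_2 = 0.24·π_1 + 0.3·π_2 + 0.38·π_3 + 0.24·π_4
π_3 = 0.28·π_1 + 0.26·π_2 + 0.16·π_3 + 0.26·π_4
Solving with the normalization constraint gives π = (0.2308, 0.2911, 0.2406, 0.2375).
So the stationary probability of Healthy is 0.2406.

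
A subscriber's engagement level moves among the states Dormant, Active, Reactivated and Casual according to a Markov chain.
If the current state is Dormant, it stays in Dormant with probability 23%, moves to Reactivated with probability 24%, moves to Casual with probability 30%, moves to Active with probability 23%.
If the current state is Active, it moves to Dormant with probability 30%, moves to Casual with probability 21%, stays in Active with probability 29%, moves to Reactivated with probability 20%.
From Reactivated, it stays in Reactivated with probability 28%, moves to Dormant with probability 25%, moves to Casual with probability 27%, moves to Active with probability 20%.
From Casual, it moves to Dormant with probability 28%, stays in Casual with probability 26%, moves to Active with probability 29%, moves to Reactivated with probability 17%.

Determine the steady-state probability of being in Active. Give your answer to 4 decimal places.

0.2542

Let the stationary distribution be π with π = πP and π_1 + π_2 + π_3 + π_4 = 1.
π_1 = 0.23·π_1 + 0.3·π_2 + 0.25·π_3 + 0.28·π_4
π_2 = 0.23·π_1 + 0.29·π_2 + 0.2·π_3 + 0.29·π_4
π_3 = 0.24·π_1 + 0.2·π_2 + 0.28·π_3 + 0.17·π_4
Solving with the normalization constraint gives π = (0.2652, 0.2542, 0.2204, 0.2601).
So the stationary probability of Active is 0.2542.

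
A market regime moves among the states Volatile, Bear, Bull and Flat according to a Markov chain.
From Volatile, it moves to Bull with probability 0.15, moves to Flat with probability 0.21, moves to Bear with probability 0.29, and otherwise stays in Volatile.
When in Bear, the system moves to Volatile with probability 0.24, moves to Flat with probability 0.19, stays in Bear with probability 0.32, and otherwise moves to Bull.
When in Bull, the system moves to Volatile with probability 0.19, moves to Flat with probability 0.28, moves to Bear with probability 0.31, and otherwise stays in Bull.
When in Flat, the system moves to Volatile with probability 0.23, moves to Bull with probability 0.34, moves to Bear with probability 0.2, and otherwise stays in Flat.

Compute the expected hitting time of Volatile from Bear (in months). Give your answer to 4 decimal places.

4.4510

Let t(s) be the expected number of months to first reach Volatile from state s, with t(Volatile) = 0. Conditioning on the first month:
t(Bear) = 1 + 0.32·t(Bear) + 0.25·t(Bull) + 0.19·t(Flat)
t(Bull) = 1 + 0.31·t(Bear) + 0.22·t(Bull) + 0.28·t(Flat)
t(Flat) = 1 + 0.2·t(Bear) + 0.34·t(Bull) + 0.23·t(Flat)
Solving: t(Bear) = 4.4510, t(Bull) = 4.6730, t(Flat) = 4.5182.
Expected months from Bear to Volatile: 4.4510.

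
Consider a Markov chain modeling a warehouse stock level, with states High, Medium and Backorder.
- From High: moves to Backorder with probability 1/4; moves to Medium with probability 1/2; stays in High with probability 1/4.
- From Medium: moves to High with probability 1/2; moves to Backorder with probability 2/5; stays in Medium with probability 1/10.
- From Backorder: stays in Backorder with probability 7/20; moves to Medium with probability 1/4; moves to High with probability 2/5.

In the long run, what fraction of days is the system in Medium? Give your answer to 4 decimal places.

0.2987

Let the stationary distribution be π with π = πP and π_1 + π_2 + π_3 = 1.
π_1 = 0.25·π_1 + 0.5·π_2 + 0.4·π_3
π_2 = 0.5·π_1 + 0.1·π_2 + 0.25·π_3
Solving with the normalization constraint gives π = (0.3738, 0.2987, 0.3276).
So the stationary probability of Medium is 0.2987.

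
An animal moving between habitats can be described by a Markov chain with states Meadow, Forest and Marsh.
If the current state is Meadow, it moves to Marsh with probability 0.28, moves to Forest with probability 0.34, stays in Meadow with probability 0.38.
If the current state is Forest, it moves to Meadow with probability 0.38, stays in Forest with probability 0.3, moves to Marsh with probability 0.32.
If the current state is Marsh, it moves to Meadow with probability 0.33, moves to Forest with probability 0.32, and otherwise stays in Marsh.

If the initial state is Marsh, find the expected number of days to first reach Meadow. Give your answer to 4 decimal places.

Let t(s) be the expected number of days to first reach Meadow from state s, with t(Meadow) = 0. Conditioning on the first day:
t(Forest) = 1 + 0.3·t(Forest) + 0.32·t(Marsh)
t(Marsh) = 1 + 0.32·t(Forest) + 0.35·t(Marsh)
Solving: t(Forest) = 2.7510, t(Marsh) = 2.8928.
Expected days from Marsh to Meadow: 2.8928.

2.8928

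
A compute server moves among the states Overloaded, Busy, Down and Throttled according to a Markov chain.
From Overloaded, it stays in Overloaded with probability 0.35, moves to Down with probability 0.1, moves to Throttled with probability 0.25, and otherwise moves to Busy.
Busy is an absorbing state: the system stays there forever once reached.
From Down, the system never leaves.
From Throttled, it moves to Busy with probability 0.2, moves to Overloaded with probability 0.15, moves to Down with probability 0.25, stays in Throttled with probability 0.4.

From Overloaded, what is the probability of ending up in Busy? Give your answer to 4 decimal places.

Let h(s) be the probability of absorption at Busy starting from transient state s. Then h(Busy) = 1 and h(Down) = 0. By first-step analysis:
h(Overloaded) = 0.35·h(Overloaded) + 0.3·1 + 0.1·0 + 0.25·h(Throttled)
h(Throttled) = 0.15·h(Overloaded) + 0.2·1 + 0.25·0 + 0.4·h(Throttled)
Solving: h(Overloaded) = 0.6525, h(Throttled) = 0.4965.
Starting from Overloaded, the probability is 0.6525.

0.6525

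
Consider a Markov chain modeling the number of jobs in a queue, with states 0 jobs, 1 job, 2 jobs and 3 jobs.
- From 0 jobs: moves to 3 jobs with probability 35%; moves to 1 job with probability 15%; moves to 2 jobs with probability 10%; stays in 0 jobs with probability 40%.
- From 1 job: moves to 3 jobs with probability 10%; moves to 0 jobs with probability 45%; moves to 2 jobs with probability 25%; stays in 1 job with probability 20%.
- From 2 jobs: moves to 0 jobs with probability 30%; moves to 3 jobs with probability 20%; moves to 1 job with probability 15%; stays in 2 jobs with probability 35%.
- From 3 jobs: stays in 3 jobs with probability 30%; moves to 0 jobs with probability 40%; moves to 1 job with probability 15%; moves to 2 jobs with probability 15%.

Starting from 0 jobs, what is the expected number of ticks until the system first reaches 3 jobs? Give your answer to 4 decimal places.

Let t(s) be the expected number of ticks to first reach 3 jobs from state s, with t(3 jobs) = 0. Conditioning on the first tick:
t(0 jobs) = 1 + 0.4·t(0 jobs) + 0.15·t(1 job) + 0.1·t(2 jobs)
t(1 job) = 1 + 0.45·t(0 jobs) + 0.2·t(1 job) + 0.25·t(2 jobs)
t(2 jobs) = 1 + 0.3·t(0 jobs) + 0.15·t(1 job) + 0.35·t(2 jobs)
Solving: t(0 jobs) = 3.4991, t(1 job) = 4.5304, t(2 jobs) = 4.1989.
Expected ticks from 0 jobs to 3 jobs: 3.4991.

3.4991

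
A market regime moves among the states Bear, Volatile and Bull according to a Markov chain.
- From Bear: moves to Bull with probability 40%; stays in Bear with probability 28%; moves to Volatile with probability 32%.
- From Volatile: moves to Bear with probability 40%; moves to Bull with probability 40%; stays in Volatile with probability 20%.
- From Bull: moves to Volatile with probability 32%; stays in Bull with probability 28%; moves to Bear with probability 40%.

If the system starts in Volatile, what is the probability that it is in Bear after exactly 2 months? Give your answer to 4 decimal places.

Sum over the intermediate state after 1 month:
P = P(Volatile→Bear)·P(Bear→Bear) + P(Volatile→Volatile)·P(Volatile→Bear) + P(Volatile→Bull)·P(Bull→Bear)
  = 0.4×0.28 + 0.2×0.4 + 0.4×0.4
  = 0.1120 + 0.0800 + 0.1600 = 0.3520

0.3520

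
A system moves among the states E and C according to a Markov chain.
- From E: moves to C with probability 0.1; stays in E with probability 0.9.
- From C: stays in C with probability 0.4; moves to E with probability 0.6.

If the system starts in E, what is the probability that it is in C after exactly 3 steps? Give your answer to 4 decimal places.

Propagate the distribution vector 3 steps from E.
After 0 steps: (1.0000, 0.0000)
After 1 step: (0.9000, 0.1000)
After 2 steps: (0.8700, 0.1300)
After 3 steps: (0.8610, 0.1390)
P(in C after 3 steps) = 0.1390

0.1390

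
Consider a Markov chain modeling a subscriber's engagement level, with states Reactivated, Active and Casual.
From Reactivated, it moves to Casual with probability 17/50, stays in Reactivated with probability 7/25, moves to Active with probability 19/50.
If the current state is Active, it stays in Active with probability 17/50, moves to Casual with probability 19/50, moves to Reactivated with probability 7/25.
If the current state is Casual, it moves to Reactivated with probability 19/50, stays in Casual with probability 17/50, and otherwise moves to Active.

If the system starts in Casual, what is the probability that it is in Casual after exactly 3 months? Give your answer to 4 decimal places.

Propagate the distribution vector 3 months from Casual.
After 0 months: (0.0000, 0.0000, 1.0000)
After 1 month: (0.3800, 0.2800, 0.3400)
After 2 months: (0.3140, 0.3348, 0.3512)
After 3 months: (0.3151, 0.3315, 0.3534)
P(in Casual after 3 months) = 0.3534

0.3534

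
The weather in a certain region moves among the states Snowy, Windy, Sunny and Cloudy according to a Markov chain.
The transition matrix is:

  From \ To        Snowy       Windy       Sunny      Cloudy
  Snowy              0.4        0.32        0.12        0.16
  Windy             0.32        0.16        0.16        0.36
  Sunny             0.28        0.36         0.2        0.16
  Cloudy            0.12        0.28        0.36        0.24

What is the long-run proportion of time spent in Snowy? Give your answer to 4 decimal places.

0.2882

Let the stationary distribution be π with π = πP and π_1 + π_2 + π_3 + π_4 = 1.
π_1 = 0.4·π_1 + 0.32·π_2 + 0.28·π_3 + 0.12·π_4
π_2 = 0.32·π_1 + 0.16·π_2 + 0.36·π_3 + 0.28·π_4
π_3 = 0.12·π_1 + 0.16·π_2 + 0.2·π_3 + 0.36·π_4
Solving with the normalization constraint gives π = (0.2882, 0.2748, 0.2033, 0.2337).
So the stationary probability of Snowy is 0.2882.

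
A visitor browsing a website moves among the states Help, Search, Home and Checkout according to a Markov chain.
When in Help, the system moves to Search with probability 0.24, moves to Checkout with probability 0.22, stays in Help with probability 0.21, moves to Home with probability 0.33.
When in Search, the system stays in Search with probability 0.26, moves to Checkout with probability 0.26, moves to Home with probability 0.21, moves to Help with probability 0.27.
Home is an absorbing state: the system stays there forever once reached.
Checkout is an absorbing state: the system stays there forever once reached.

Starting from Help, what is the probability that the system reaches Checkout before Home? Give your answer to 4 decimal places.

Let h(s) be the probability of absorption at Checkout starting from transient state s. Then h(Checkout) = 1 and h(Home) = 0. By first-step analysis:
h(Help) = 0.21·h(Help) + 0.24·h(Search) + 0.33·0 + 0.22·1
h(Search) = 0.27·h(Help) + 0.26·h(Search) + 0.21·0 + 0.26·1
Solving: h(Help) = 0.4332, h(Search) = 0.5094.
Starting from Help, the probability is 0.4332.

0.4332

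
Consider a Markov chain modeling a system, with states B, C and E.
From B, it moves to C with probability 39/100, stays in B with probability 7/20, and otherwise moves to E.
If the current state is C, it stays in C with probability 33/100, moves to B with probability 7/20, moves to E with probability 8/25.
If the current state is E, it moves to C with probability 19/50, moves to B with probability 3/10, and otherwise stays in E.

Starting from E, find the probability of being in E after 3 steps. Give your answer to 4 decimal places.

Propagate the distribution vector 3 steps from E.
After 0 steps: (0.0000, 0.0000, 1.0000)
After 1 step: (0.3000, 0.3800, 0.3200)
After 2 steps: (0.3340, 0.3640, 0.3020)
After 3 steps: (0.3349, 0.3651, 0.3000)
P(in E after 3 steps) = 0.3000

0.3000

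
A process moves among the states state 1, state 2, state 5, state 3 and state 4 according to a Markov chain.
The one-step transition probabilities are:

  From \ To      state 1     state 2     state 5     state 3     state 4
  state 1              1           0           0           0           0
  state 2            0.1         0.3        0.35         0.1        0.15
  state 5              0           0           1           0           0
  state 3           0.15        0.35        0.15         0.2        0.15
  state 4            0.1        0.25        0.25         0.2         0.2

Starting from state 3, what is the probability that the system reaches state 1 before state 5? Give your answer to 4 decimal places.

Let h(s) be the probability of absorption at state 1 starting from transient state s. Then h(state 1) = 1 and h(state 5) = 0. By first-step analysis:
h(state 2) = 0.1·1 + 0.3·h(state 2) + 0.35·0 + 0.1·h(state 3) + 0.15·h(state 4)
h(state 3) = 0.15·1 + 0.35·h(state 2) + 0.15·0 + 0.2·h(state 3) + 0.15·h(state 4)
h(state 4) = 0.1·1 + 0.25·h(state 2) + 0.25·0 + 0.2·h(state 3) + 0.2·h(state 4)
Solving: h(state 2) = 0.2565, h(state 3) = 0.3548, h(state 4) = 0.2939.
Starting from state 3, the probability is 0.3548.

0.3548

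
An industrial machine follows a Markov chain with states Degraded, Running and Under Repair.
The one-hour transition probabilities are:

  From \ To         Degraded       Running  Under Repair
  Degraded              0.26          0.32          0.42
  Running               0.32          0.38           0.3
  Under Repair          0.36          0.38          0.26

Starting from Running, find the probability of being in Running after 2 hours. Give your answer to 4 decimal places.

Sum over the intermediate state after 1 hour:
P = P(Running→Degraded)·P(Degraded→Running) + P(Running→Running)·P(Running→Running) + P(Running→Under Repair)·P(Under Repair→Running)
  = 0.32×0.32 + 0.38×0.38 + 0.3×0.38
  = 0.1024 + 0.1444 + 0.1140 = 0.3608

0.3608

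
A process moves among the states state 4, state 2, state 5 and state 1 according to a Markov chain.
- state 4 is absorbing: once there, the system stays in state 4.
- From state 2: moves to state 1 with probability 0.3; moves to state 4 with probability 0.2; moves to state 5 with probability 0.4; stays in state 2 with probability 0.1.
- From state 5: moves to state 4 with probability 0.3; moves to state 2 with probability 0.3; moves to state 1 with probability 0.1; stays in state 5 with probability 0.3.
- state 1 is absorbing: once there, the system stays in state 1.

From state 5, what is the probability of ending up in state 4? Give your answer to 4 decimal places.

0.6471

Let h(s) be the probability of absorption at state 4 starting from transient state s. Then h(state 4) = 1 and h(state 1) = 0. By first-step analysis:
h(state 2) = 0.2·1 + 0.1·h(state 2) + 0.4·h(state 5) + 0.3·0
h(state 5) = 0.3·1 + 0.3·h(state 2) + 0.3·h(state 5) + 0.1·0
Solving: h(state 2) = 0.5098, h(state 5) = 0.6471.
Starting from state 5, the probability is 0.6471.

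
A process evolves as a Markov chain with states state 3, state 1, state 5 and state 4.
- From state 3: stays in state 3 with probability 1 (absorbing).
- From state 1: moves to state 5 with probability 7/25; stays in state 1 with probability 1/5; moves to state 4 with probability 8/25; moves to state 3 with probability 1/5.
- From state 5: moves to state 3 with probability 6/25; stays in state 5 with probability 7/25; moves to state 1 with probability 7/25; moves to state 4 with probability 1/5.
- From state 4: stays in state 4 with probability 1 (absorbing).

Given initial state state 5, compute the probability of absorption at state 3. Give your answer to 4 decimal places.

Let h(s) be the probability of absorption at state 3 starting from transient state s. Then h(state 3) = 1 and h(state 4) = 0. By first-step analysis:
h(state 1) = 0.2·1 + 0.2·h(state 1) + 0.28·h(state 5) + 0.32·0
h(state 5) = 0.24·1 + 0.28·h(state 1) + 0.28·h(state 5) + 0.2·0
Solving: h(state 1) = 0.4244, h(state 5) = 0.4984.
Starting from state 5, the probability is 0.4984.

0.4984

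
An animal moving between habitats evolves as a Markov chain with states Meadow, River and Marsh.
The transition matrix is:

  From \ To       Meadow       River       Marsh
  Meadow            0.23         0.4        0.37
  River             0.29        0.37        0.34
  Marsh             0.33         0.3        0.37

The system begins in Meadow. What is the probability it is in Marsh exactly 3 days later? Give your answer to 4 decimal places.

Propagate the distribution vector 3 days from Meadow.
After 0 days: (1.0000, 0.0000, 0.0000)
After 1 day: (0.2300, 0.4000, 0.3700)
After 2 days: (0.2910, 0.3510, 0.3580)
After 3 days: (0.2869, 0.3537, 0.3595)
P(in Marsh after 3 days) = 0.3595

0.3595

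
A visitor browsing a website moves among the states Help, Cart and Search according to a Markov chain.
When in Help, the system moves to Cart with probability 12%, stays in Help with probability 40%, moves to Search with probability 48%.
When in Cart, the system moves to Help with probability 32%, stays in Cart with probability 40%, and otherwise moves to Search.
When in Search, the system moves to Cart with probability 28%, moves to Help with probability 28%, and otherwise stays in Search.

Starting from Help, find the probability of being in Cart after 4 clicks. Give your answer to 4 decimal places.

Propagate the distribution vector 4 clicks from Help.
After 0 clicks: (1.0000, 0.0000, 0.0000)
After 1 click: (0.4000, 0.1200, 0.4800)
After 2 clicks: (0.3328, 0.2304, 0.4368)
After 3 clicks: (0.3292, 0.2544, 0.4164)
After 4 clicks: (0.3297, 0.2579, 0.4125)
P(in Cart after 4 clicks) = 0.2579

0.2579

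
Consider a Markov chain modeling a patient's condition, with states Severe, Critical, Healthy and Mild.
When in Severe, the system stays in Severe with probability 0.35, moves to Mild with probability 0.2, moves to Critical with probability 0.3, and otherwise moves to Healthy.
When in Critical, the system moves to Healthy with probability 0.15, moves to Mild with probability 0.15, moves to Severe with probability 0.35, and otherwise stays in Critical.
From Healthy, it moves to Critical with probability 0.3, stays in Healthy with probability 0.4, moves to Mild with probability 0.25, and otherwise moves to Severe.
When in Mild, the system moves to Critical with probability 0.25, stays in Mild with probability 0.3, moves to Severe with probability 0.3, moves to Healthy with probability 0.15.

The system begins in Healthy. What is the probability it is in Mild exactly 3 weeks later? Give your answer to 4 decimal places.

Propagate the distribution vector 3 weeks from Healthy.
After 0 weeks: (0.0000, 0.0000, 1.0000, 0.0000)
After 1 week: (0.0500, 0.3000, 0.4000, 0.2500)
After 2 weeks: (0.2175, 0.3025, 0.2500, 0.2300)
After 3 weeks: (0.2635, 0.3036, 0.2125, 0.2204)
P(in Mild after 3 weeks) = 0.2204

0.2204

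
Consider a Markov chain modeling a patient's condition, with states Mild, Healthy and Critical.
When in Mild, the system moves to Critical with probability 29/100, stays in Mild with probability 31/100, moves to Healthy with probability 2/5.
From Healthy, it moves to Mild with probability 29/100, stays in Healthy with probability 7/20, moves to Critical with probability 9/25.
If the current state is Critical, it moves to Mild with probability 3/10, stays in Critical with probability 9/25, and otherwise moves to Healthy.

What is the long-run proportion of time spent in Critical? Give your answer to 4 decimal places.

0.3390

Let the stationary distribution be π with π = πP and π_1 + π_2 + π_3 = 1.
π_1 = 0.31·π_1 + 0.29·π_2 + 0.3·π_3
π_2 = 0.4·π_1 + 0.35·π_2 + 0.34·π_3
Solving with the normalization constraint gives π = (0.2994, 0.3616, 0.3390).
So the stationary probability of Critical is 0.3390.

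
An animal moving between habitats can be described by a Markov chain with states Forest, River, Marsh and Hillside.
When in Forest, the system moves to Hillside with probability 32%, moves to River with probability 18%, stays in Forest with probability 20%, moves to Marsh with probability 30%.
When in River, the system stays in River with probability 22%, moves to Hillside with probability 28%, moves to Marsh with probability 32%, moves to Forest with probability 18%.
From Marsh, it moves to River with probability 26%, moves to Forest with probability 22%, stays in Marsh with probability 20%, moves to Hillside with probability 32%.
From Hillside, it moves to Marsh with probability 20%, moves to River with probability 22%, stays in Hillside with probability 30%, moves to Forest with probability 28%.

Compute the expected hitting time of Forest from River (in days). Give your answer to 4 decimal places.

Let t(s) be the expected number of days to first reach Forest from state s, with t(Forest) = 0. Conditioning on the first day:
t(River) = 1 + 0.22·t(River) + 0.32·t(Marsh) + 0.28·t(Hillside)
t(Marsh) = 1 + 0.26·t(River) + 0.2·t(Marsh) + 0.32·t(Hillside)
t(Hillside) = 1 + 0.22·t(River) + 0.2·t(Marsh) + 0.3·t(Hillside)
Solving: t(River) = 4.5503, t(Marsh) = 4.3719, t(Hillside) = 4.1078.
Expected days from River to Forest: 4.5503.

4.5503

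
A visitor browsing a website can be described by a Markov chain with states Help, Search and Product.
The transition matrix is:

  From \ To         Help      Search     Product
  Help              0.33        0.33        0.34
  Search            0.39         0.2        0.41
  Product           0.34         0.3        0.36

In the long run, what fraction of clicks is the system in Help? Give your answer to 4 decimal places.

Let the stationary distribution be π with π = πP and π_1 + π_2 + π_3 = 1.
π_1 = 0.33·π_1 + 0.39·π_2 + 0.34·π_3
π_2 = 0.33·π_1 + 0.2·π_2 + 0.3·π_3
Solving with the normalization constraint gives π = (0.3506, 0.2823, 0.3671).
So the stationary probability of Help is 0.3506.

0.3506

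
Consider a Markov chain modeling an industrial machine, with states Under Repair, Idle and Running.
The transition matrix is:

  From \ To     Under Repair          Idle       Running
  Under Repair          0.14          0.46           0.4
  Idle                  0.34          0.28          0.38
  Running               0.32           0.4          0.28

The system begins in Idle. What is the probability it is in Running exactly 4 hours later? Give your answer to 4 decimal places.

Propagate the distribution vector 4 hours from Idle.
After 0 hours: (0.0000, 1.0000, 0.0000)
After 1 hour: (0.3400, 0.2800, 0.3800)
After 2 hours: (0.2644, 0.3868, 0.3488)
After 3 hours: (0.2801, 0.3694, 0.3504)
After 4 hours: (0.2770, 0.3725, 0.3506)
P(in Running after 4 hours) = 0.3506

0.3506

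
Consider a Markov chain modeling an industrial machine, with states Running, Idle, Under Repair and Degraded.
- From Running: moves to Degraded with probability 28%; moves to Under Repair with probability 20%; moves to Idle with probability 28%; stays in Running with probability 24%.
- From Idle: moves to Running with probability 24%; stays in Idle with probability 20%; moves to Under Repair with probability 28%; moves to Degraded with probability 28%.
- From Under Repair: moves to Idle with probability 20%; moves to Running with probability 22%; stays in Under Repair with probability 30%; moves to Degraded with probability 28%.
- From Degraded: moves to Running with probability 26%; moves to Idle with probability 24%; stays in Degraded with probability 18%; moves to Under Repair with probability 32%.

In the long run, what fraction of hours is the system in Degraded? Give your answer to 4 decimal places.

Let the stationary distribution be π with π = πP and π_1 + π_2 + π_3 + π_4 = 1.
π_1 = 0.24·π_1 + 0.24·π_2 + 0.22·π_3 + 0.26·π_4
π_2 = 0.28·π_1 + 0.2·π_2 + 0.2·π_3 + 0.24·π_4
π_3 = 0.2·π_1 + 0.28·π_2 + 0.3·π_3 + 0.32·π_4
Solving with the normalization constraint gives π = (0.2396, 0.2293, 0.2765, 0.2545).
So the stationary probability of Degraded is 0.2545.

0.2545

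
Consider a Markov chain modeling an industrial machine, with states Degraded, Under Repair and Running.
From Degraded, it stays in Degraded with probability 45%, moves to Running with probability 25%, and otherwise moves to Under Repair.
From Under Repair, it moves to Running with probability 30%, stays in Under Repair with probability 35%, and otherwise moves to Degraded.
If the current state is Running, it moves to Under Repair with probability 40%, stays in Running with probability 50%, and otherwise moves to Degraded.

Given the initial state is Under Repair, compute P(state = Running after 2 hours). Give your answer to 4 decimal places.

Sum over the intermediate state after 1 hour:
P = P(Under Repair→Degraded)·P(Degraded→Running) + P(Under Repair→Under Repair)·P(Under Repair→Running) + P(Under Repair→Running)·P(Running→Running)
  = 0.35×0.25 + 0.35×0.3 + 0.3×0.5
  = 0.0875 + 0.1050 + 0.1500 = 0.3425

0.3425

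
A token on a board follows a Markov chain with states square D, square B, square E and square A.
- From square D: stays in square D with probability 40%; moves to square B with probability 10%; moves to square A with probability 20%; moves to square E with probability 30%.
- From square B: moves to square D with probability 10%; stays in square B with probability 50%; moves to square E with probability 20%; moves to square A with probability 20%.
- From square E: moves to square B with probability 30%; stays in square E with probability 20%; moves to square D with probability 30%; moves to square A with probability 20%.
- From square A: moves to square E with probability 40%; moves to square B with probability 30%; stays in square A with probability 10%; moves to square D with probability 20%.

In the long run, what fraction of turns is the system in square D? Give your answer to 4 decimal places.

Let the stationary distribution be π with π = πP and π_1 + π_2 + π_3 + π_4 = 1.
π_1 = 0.4·π_1 + 0.1·π_2 + 0.3·π_3 + 0.2·π_4
π_2 = 0.1·π_1 + 0.5·π_2 + 0.3·π_3 + 0.3·π_4
π_3 = 0.3·π_1 + 0.2·π_2 + 0.2·π_3 + 0.4·π_4
Solving with the normalization constraint gives π = (0.2433, 0.3142, 0.2607, 0.1818).
So the stationary probability of square D is 0.2433.

0.2433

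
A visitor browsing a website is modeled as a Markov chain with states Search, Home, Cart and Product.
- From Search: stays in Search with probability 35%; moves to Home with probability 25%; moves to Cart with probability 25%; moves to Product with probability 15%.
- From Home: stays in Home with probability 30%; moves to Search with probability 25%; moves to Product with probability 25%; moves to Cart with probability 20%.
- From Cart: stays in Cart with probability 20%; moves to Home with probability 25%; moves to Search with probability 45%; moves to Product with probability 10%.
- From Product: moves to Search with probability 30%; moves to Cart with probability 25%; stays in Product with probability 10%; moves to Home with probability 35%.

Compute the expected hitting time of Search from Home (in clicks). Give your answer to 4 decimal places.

3.3178

Let t(s) be the expected number of clicks to first reach Search from state s, with t(Search) = 0. Conditioning on the first click:
t(Home) = 1 + 0.3·t(Home) + 0.2·t(Cart) + 0.25·t(Product)
t(Cart) = 1 + 0.25·t(Home) + 0.2·t(Cart) + 0.1·t(Product)
t(Product) = 1 + 0.35·t(Home) + 0.25·t(Cart) + 0.1·t(Product)
Solving: t(Home) = 3.3178, t(Cart) = 2.6800, t(Product) = 3.1458.
Expected clicks from Home to Search: 3.3178.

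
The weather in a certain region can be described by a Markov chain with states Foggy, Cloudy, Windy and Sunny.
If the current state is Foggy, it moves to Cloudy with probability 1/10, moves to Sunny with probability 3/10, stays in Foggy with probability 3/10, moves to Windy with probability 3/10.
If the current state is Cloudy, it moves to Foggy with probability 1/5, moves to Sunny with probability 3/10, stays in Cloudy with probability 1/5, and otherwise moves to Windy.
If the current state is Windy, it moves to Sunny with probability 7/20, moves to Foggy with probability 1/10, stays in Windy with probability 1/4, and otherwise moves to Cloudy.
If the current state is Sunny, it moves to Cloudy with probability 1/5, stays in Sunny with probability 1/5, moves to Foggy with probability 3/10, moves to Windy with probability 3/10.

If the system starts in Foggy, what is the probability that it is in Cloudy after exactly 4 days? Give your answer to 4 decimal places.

0.2063

Propagate the distribution vector 4 days from Foggy.
After 0 days: (1.0000, 0.0000, 0.0000, 0.0000)
After 1 day: (0.3000, 0.1000, 0.3000, 0.3000)
After 2 days: (0.2300, 0.2000, 0.2850, 0.2850)
After 3 days: (0.2230, 0.2055, 0.2858, 0.2858)
After 4 days: (0.2223, 0.2063, 0.2857, 0.2857)
P(in Cloudy after 4 days) = 0.2063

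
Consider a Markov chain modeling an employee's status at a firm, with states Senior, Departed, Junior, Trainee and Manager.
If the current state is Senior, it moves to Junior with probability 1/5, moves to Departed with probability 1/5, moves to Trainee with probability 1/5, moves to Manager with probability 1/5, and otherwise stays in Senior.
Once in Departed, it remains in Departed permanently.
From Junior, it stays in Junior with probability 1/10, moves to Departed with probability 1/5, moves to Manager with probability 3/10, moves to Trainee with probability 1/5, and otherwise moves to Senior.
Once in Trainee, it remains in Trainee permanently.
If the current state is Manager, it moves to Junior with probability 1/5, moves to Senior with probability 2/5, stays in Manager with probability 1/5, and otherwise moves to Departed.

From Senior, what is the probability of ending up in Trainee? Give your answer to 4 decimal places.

0.4388

Let h(s) be the probability of absorption at Trainee starting from transient state s. Then h(Trainee) = 1 and h(Departed) = 0. By first-step analysis:
h(Senior) = 0.2·h(Senior) + 0.2·0 + 0.2·h(Junior) + 0.2·1 + 0.2·h(Manager)
h(Junior) = 0.2·h(Senior) + 0.2·0 + 0.1·h(Junior) + 0.2·1 + 0.3·h(Manager)
h(Manager) = 0.4·h(Senior) + 0.2·0 + 0.2·h(Junior) + 0.2·h(Manager)
Solving: h(Senior) = 0.4388, h(Junior) = 0.4286, h(Manager) = 0.3265.
Starting from Senior, the probability is 0.4388.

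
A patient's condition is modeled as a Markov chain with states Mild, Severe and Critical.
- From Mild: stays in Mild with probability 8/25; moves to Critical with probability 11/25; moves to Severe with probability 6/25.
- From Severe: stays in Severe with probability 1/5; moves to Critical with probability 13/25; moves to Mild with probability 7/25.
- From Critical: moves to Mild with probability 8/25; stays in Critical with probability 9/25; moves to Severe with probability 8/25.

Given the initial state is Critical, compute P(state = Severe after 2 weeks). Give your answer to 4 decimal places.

Sum over the intermediate state after 1 week:
P = P(Critical→Mild)·P(Mild→Severe) + P(Critical→Severe)·P(Severe→Severe) + P(Critical→Critical)·P(Critical→Severe)
  = 0.32×0.24 + 0.32×0.2 + 0.36×0.32
  = 0.0768 + 0.0640 + 0.1152 = 0.2560

0.2560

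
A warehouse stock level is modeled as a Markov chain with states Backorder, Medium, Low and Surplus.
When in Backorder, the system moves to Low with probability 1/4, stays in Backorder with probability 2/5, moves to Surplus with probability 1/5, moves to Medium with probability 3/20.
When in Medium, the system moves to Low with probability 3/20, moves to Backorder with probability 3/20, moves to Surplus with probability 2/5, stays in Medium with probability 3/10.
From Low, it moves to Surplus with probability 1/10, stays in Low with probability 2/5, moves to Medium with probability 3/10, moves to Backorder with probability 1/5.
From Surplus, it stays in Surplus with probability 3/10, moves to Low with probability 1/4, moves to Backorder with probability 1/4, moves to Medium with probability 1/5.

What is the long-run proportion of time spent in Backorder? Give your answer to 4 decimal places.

0.2505

Let the stationary distribution be π with π = πP and π_1 + π_2 + π_3 + π_4 = 1.
π_1 = 0.4·π_1 + 0.15·π_2 + 0.2·π_3 + 0.25·π_4
π_2 = 0.15·π_1 + 0.3·π_2 + 0.3·π_3 + 0.2·π_4
π_3 = 0.25·π_1 + 0.15·π_2 + 0.4·π_3 + 0.25·π_4
Solving with the normalization constraint gives π = (0.2505, 0.2379, 0.2661, 0.2455).
So the stationary probability of Backorder is 0.2505.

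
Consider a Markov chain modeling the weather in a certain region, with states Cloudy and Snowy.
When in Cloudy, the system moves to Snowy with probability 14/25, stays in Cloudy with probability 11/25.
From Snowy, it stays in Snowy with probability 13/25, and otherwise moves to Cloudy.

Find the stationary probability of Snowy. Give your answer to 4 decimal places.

Let the stationary distribution be π with π = πP and π_1 + π_2 = 1.
π_1 = 0.44·π_1 + 0.48·π_2
Solving with the normalization constraint gives π = (0.4615, 0.5385).
So the stationary probability of Snowy is 0.5385.

0.5385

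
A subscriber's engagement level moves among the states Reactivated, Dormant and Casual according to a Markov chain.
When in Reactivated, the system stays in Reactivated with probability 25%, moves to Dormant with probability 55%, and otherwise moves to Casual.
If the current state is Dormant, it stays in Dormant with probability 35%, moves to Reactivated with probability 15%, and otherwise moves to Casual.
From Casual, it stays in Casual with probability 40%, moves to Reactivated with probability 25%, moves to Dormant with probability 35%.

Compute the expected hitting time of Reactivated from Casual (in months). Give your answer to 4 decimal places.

4.6512

Let t(s) be the expected number of months to first reach Reactivated from state s, with t(Reactivated) = 0. Conditioning on the first month:
t(Dormant) = 1 + 0.35·t(Dormant) + 0.5·t(Casual)
t(Casual) = 1 + 0.35·t(Dormant) + 0.4·t(Casual)
Solving: t(Dormant) = 5.1163, t(Casual) = 4.6512.
Expected months from Casual to Reactivated: 4.6512.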